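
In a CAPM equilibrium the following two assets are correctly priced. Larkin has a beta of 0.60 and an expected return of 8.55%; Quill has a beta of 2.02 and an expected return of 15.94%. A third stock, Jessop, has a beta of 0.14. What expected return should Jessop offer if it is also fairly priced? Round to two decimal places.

6.16%

MRP (SML slope) = (15.94% − 8.55%) / (2.02 − 0.60) = 7.39% / 1.42 = 5.2042%
R_f (intercept) = 8.55% − 0.60 × 5.2042% = 5.4275%
E(R_Jessop) = R_f + β × MRP = 5.4275% + 0.14 × 5.2042% = 6.16%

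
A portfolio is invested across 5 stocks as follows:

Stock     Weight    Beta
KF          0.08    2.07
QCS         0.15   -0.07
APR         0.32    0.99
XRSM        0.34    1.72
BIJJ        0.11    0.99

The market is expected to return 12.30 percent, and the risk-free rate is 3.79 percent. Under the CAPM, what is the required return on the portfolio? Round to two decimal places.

β_P = Σ w_i β_i = 0.08×2.07 + 0.15×-0.07 + 0.32×0.99 + 0.34×1.72 + 0.11×0.99 = 1.1656
MRP = 12.30% − 3.79% = 8.51%
E(R_P) = R_f + β_P × MRP = 3.79% + 1.1656 × 8.51% = 13.71%

13.71%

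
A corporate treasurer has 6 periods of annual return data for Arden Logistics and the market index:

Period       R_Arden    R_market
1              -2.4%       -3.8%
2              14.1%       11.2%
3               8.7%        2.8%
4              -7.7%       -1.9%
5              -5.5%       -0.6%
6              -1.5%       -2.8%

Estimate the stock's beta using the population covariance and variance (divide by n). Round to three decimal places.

Mean R_i = (-2.4 + 14.1 + 8.7 − 7.7 − 5.5 − 1.5) / 6 = 0.9500%
Mean R_m = (-3.8 + 11.2 + 2.8 − 1.9 − 0.6 − 2.8) / 6 = 0.8167%
Σ(R_i − R̄_i)(R_m − R̄_m) = 208.8750  ⇒  Cov = 208.8750 / 6 = 34.8125
Σ(R_m − R̄_m)² = 155.5283  ⇒  Var(R_m) = 155.5283 / 6 = 25.9214
β = Cov / Var(R_m) = 34.8125 / 25.9214 = 1.3430

1.343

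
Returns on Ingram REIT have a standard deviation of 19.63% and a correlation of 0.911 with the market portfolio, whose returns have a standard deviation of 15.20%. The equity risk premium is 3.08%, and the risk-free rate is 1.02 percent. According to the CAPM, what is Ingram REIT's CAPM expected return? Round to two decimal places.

β = ρ × σ_i / σ_m = 0.911 × 19.63% / 15.20% = 1.1765
E(R) = 1.02% + 1.1765 × 3.08% = 4.64%

4.64%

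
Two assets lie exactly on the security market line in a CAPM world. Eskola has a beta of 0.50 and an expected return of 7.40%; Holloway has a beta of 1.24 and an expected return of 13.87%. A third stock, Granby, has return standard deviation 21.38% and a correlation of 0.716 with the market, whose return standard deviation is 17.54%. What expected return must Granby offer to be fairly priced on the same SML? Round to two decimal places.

MRP = (13.87% − 7.40%) / (1.24 − 0.50) = 8.7432%
R_f = 7.40% − 0.50 × 8.7432% = 3.0284%
β_Granby = ρ·σ_i/σ_m = 0.716 × 21.38 / 17.54 = 0.8728
E(R_Granby) = R_f + β × MRP = 3.0284% + 0.8728 × 8.7432% = 10.66%

10.66%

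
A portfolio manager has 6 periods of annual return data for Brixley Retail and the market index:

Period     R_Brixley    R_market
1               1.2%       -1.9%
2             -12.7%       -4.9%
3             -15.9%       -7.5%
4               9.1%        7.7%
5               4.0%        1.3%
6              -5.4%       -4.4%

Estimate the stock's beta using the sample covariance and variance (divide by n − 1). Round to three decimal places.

1.659

Mean R_i = (1.2 − 12.7 − 15.9 + 9.1 + 4.0 − 5.4) / 6 = -3.2833%
Mean R_m = (-1.9 − 4.9 − 7.5 + 7.7 + 1.3 − 4.4) / 6 = -1.6167%
Σ(R_i − R̄_i)(R_m − R̄_m) = 246.3817  ⇒  Cov = 246.3817 / 5 = 49.2763
Σ(R_m − R̄_m)² = 148.5283  ⇒  Var(R_m) = 148.5283 / 5 = 29.7057
β = Cov / Var(R_m) = 49.2763 / 29.7057 = 1.6588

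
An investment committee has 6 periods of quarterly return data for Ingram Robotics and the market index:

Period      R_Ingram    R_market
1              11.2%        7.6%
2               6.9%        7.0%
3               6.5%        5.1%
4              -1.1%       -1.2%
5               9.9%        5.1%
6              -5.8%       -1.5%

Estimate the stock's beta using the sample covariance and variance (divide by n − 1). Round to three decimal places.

1.547

Mean R_i = (11.2 + 6.9 + 6.5 − 1.1 + 9.9 − 5.8) / 6 = 4.6000%
Mean R_m = (7.6 + 7.0 + 5.1 − 1.2 + 5.1 − 1.5) / 6 = 3.6833%
Σ(R_i − R̄_i)(R_m − R̄_m) = 125.4200  ⇒  Cov = 125.4200 / 5 = 25.0840
Σ(R_m − R̄_m)² = 81.0683  ⇒  Var(R_m) = 81.0683 / 5 = 16.2137
β = Cov / Var(R_m) = 25.0840 / 16.2137 = 1.5471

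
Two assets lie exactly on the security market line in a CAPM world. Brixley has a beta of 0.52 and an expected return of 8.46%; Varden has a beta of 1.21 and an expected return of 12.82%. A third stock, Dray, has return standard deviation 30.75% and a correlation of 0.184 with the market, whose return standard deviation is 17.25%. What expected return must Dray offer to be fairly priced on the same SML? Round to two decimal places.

MRP = (12.82% − 8.46%) / (1.21 − 0.52) = 6.3188%
R_f = 8.46% − 0.52 × 6.3188% = 5.1742%
β_Dray = ρ·σ_i/σ_m = 0.184 × 30.75 / 17.25 = 0.3280
E(R_Dray) = R_f + β × MRP = 5.1742% + 0.3280 × 6.3188% = 7.25%

7.25%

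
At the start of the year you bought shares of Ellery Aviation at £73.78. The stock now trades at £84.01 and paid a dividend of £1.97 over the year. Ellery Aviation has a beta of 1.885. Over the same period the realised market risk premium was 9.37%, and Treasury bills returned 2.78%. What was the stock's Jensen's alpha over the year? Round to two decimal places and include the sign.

-3.91%

Realised HPR = (P1 + D1 − P0) / P0 = (84.01 + 1.97 − 73.78) / 73.78 = 12.20 / 73.78 = 16.5356%
CAPM required = R_f + β·MRP = 2.78% + 1.885 × 9.37% = 20.44245%
α = realised − required = 16.5356% − 20.44245% = -3.91%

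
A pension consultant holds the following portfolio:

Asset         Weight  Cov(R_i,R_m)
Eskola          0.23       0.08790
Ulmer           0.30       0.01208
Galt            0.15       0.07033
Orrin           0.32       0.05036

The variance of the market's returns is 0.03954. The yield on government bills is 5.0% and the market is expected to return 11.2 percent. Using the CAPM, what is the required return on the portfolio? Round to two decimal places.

12.92%

β_Eskola = 0.08790 / 0.03954 = 2.2231
β_Ulmer = 0.01208 / 0.03954 = 0.3055
β_Galt = 0.07033 / 0.03954 = 1.7787
β_Orrin = 0.05036 / 0.03954 = 1.2736
β_P = Σ w_i β_i = 0.23×2.2231 + 0.30×0.3055 + 0.15×1.7787 + 0.32×1.2736 = 1.2773
MRP = 11.2% − 5.0% = 6.20%
E(R_P) = R_f + β_P × MRP = 5.0% + 1.2773 × 6.2% = 12.92%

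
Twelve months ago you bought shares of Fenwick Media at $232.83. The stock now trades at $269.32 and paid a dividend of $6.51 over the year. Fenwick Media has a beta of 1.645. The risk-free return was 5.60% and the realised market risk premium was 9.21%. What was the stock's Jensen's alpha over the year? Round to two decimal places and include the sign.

-2.28%

Realised HPR = (P1 + D1 − P0) / P0 = (269.32 + 6.51 − 232.83) / 232.83 = 43.00 / 232.83 = 18.4684%
CAPM required = R_f + β·MRP = 5.60% + 1.645 × 9.21% = 20.75045%
α = realised − required = 18.4684% − 20.75045% = -2.28%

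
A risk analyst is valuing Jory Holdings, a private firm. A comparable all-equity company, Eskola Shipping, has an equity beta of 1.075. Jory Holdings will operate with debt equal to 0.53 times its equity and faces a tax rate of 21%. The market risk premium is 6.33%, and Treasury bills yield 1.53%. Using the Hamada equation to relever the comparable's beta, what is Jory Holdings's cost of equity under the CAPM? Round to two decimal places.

β_L = β_U × [1 + (1 − t)(D/E)] = 1.075 × [1 + (1 − 0.21) × 0.53]
    = 1.075 × [1 + 0.79 × 0.53] = 1.075 × 1.4187 = 1.5251
E(R) = R_f + β_L × MRP = 1.53% + 1.5251 × 6.33% = 11.18%

11.18%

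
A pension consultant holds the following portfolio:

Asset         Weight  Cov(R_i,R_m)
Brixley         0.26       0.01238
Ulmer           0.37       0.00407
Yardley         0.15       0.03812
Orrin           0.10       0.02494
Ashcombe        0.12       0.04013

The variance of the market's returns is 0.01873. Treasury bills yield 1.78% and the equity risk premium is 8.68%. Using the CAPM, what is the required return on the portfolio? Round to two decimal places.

β_Brixley = 0.01238 / 0.01873 = 0.6610
β_Ulmer = 0.00407 / 0.01873 = 0.2173
β_Yardley = 0.03812 / 0.01873 = 2.0352
β_Orrin = 0.02494 / 0.01873 = 1.3316
β_Ashcombe = 0.04013 / 0.01873 = 2.1426
β_P = Σ w_i β_i = 0.26×0.6610 + 0.37×0.2173 + 0.15×2.0352 + 0.10×1.3316 + 0.12×2.1426 = 0.9478
E(R_P) = R_f + β_P × MRP = 1.78% + 0.9478 × 8.68% = 10.01%

10.01%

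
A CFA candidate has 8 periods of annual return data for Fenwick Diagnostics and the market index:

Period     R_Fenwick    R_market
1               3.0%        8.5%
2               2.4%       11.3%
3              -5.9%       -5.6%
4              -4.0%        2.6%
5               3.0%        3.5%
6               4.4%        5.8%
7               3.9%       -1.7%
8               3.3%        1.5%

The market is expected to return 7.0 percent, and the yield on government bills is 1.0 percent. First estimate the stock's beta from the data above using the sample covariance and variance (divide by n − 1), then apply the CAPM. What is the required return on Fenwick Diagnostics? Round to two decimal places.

Mean R_i = (3.0 + 2.4 − 5.9 − 4.0 + 3.0 + 4.4 + 3.9 + 3.3) / 8 = 1.2625%
Mean R_m = (8.5 + 11.3 − 5.6 + 2.6 + 3.5 + 5.8 − 1.7 + 1.5) / 8 = 3.2375%
Σ(R_i − R̄_i)(R_m − R̄_m) = 76.9013  ⇒  Cov = 76.9013 / 7 = 10.9859
Σ(R_m − R̄_m)² = 205.2388  ⇒  Var(R_m) = 205.2388 / 7 = 29.3198
β = Cov / Var(R_m) = 10.9859 / 29.3198 = 0.3747
MRP = 7.0% − 1.0% = 6.00%
E(R) = R_f + β × MRP = 1.0% + 0.3747 × 6.0% = 3.25%

3.25%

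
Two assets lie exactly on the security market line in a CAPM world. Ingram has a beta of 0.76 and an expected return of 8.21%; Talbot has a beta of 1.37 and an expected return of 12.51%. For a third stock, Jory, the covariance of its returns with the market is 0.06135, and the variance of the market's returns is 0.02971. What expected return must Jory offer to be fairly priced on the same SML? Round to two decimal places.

MRP = (12.51% − 8.21%) / (1.37 − 0.76) = 7.0492%
R_f = 8.21% − 0.76 × 7.0492% = 2.8526%
β_Jory = Cov / Var(R_m) = 0.06135 / 0.02971 = 2.0650
E(R_Jory) = R_f + β × MRP = 2.8526% + 2.0650 × 7.0492% = 17.41%

17.41%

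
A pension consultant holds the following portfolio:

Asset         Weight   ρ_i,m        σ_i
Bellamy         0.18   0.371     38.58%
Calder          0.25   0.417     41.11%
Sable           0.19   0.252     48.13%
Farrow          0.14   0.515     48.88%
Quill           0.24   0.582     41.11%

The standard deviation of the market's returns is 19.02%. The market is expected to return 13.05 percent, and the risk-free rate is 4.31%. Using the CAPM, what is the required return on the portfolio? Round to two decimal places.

12.78%

β_Bellamy = 0.371 × 38.58% / 19.02% = 0.7525
β_Calder = 0.417 × 41.11% / 19.02% = 0.9013
β_Sable = 0.252 × 48.13% / 19.02% = 0.6377
β_Farrow = 0.515 × 48.88% / 19.02% = 1.3235
β_Quill = 0.582 × 41.11% / 19.02% = 1.2579
β_P = Σ w_i β_i = 0.18×0.7525 + 0.25×0.9013 + 0.19×0.6377 + 0.14×1.3235 + 0.24×1.2579 = 0.9691
MRP = 13.05% − 4.31% = 8.74%
E(R_P) = R_f + β_P × MRP = 4.31% + 0.9691 × 8.74% = 12.78%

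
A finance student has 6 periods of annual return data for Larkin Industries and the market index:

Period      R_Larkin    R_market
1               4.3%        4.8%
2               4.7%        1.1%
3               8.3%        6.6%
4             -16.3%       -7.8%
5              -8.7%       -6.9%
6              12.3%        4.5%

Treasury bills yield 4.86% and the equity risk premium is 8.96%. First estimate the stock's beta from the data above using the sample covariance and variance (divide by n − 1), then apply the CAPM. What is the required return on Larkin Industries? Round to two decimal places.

Mean R_i = (4.3 + 4.7 + 8.3 − 16.3 − 8.7 + 12.3) / 6 = 0.7667%
Mean R_m = (4.8 + 1.1 + 6.6 − 7.8 − 6.9 + 4.5) / 6 = 0.3833%
Σ(R_i − R̄_i)(R_m − R̄_m) = 321.3467  ⇒  Cov = 321.3467 / 5 = 64.2693
Σ(R_m − R̄_m)² = 195.6283  ⇒  Var(R_m) = 195.6283 / 5 = 39.1257
β = Cov / Var(R_m) = 64.2693 / 39.1257 = 1.6426
E(R) = R_f + β × MRP = 4.86% + 1.6426 × 8.96% = 19.58%

19.58%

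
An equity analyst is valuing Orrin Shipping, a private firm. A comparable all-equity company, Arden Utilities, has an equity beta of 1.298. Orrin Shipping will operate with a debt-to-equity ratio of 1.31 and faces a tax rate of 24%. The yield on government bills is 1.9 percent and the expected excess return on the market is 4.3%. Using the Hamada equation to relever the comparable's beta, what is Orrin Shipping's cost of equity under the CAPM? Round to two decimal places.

β_L = β_U × [1 + (1 − t)(D/E)] = 1.298 × [1 + (1 − 0.24) × 1.31]
    = 1.298 × [1 + 0.76 × 1.31] = 1.298 × 1.9956 = 2.5903
E(R) = R_f + β_L × MRP = 1.9% + 2.5903 × 4.3% = 13.04%

13.04%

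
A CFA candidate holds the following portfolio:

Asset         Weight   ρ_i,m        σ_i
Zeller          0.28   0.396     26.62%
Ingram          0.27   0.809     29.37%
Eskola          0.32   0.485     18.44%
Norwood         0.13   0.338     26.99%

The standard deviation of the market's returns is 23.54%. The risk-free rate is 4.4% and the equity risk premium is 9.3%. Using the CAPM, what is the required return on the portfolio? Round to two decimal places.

9.70%

β_Zeller = 0.396 × 26.62% / 23.54% = 0.4478
β_Ingram = 0.809 × 29.37% / 23.54% = 1.0094
β_Eskola = 0.485 × 18.44% / 23.54% = 0.3799
β_Norwood = 0.338 × 26.99% / 23.54% = 0.3875
β_P = Σ w_i β_i = 0.28×0.4478 + 0.27×1.0094 + 0.32×0.3799 + 0.13×0.3875 = 0.5699
E(R_P) = R_f + β_P × MRP = 4.4% + 0.5699 × 9.3% = 9.70%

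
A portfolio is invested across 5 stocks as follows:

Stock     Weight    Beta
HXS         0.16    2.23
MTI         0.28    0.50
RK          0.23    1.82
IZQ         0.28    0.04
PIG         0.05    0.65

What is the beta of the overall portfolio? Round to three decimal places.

0.959

β_P = Σ w_i β_i = 0.16×2.23 + 0.28×0.50 + 0.23×1.82 + 0.28×0.04 + 0.05×0.65 = 0.9591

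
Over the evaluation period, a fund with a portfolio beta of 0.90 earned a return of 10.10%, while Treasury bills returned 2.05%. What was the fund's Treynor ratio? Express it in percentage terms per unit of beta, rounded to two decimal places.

Treynor = (R_P − R_f) / β_P = (10.10% − 2.05%) / 0.9000 = 8.05% / 0.9000 = 8.94%

8.94%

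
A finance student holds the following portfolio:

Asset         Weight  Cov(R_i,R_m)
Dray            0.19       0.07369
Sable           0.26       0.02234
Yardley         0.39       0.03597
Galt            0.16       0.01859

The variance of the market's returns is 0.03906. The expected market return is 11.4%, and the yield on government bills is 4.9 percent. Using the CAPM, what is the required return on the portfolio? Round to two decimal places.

β_Dray = 0.07369 / 0.03906 = 1.8866
β_Sable = 0.02234 / 0.03906 = 0.5719
β_Yardley = 0.03597 / 0.03906 = 0.9209
β_Galt = 0.01859 / 0.03906 = 0.4759
β_P = Σ w_i β_i = 0.19×1.8866 + 0.26×0.5719 + 0.39×0.9209 + 0.16×0.4759 = 0.9424
MRP = 11.4% − 4.9% = 6.50%
E(R_P) = R_f + β_P × MRP = 4.9% + 0.9424 × 6.5% = 11.03%

11.03%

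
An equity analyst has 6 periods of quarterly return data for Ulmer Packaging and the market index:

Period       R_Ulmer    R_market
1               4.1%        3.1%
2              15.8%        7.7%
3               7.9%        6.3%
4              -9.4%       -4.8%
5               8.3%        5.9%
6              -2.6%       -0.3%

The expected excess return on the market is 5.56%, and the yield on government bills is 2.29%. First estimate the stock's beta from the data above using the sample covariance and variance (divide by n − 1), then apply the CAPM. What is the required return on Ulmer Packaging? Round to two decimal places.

12.47%

Mean R_i = (4.1 + 15.8 + 7.9 − 9.4 + 8.3 − 2.6) / 6 = 4.0167%
Mean R_m = (3.1 + 7.7 + 6.3 − 4.8 + 5.9 − 0.3) / 6 = 2.9833%
Σ(R_i − R̄_i)(R_m − R̄_m) = 207.1117  ⇒  Cov = 207.1117 / 5 = 41.4223
Σ(R_m − R̄_m)² = 113.1283  ⇒  Var(R_m) = 113.1283 / 5 = 22.6257
β = Cov / Var(R_m) = 41.4223 / 22.6257 = 1.8308
E(R) = R_f + β × MRP = 2.29% + 1.8308 × 5.56% = 12.47%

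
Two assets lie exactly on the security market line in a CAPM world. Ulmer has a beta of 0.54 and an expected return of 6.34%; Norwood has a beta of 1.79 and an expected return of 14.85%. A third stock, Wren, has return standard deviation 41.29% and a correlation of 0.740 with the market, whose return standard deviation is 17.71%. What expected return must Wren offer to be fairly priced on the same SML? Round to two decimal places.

MRP = (14.85% − 6.34%) / (1.79 − 0.54) = 6.8080%
R_f = 6.34% − 0.54 × 6.8080% = 2.6637%
β_Wren = ρ·σ_i/σ_m = 0.740 × 41.29 / 17.71 = 1.7253
E(R_Wren) = R_f + β × MRP = 2.6637% + 1.7253 × 6.8080% = 14.41%

14.41%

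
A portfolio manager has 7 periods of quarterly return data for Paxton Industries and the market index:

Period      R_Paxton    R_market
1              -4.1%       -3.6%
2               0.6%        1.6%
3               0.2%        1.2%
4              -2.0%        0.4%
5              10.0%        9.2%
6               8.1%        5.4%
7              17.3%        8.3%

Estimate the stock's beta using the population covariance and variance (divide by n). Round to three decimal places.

1.551

Mean R_i = (-4.1 + 0.6 + 0.2 − 2.0 + 10.0 + 8.1 + 17.3) / 7 = 4.3000%
Mean R_m = (-3.6 + 1.6 + 1.2 + 0.4 + 9.2 + 5.4 + 8.3) / 7 = 3.2143%
Σ(R_i − R̄_i)(R_m − R̄_m) = 197.7400  ⇒  Cov = 197.7400 / 7 = 28.2486
Σ(R_m − R̄_m)² = 127.4886  ⇒  Var(R_m) = 127.4886 / 7 = 18.2127
β = Cov / Var(R_m) = 28.2486 / 18.2127 = 1.5510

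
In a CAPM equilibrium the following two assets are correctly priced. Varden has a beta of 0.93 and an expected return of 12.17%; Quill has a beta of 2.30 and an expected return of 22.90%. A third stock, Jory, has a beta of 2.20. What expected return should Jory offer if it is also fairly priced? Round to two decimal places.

22.12%

MRP (SML slope) = (22.90% − 12.17%) / (2.30 − 0.93) = 10.73% / 1.37 = 7.8321%
R_f (intercept) = 12.17% − 0.93 × 7.8321% = 4.8861%
E(R_Jory) = R_f + β × MRP = 4.8861% + 2.20 × 7.8321% = 22.12%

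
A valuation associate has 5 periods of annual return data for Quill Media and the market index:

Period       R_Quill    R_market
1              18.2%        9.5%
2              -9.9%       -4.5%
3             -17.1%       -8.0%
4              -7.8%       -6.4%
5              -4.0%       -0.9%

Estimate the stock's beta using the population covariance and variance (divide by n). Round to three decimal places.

Mean R_i = (18.2 − 9.9 − 17.1 − 7.8 − 4.0) / 5 = -4.1200%
Mean R_m = (9.5 − 4.5 − 8.0 − 6.4 − 0.9) / 5 = -2.0600%
Σ(R_i − R̄_i)(R_m − R̄_m) = 365.3340  ⇒  Cov = 365.3340 / 5 = 73.0668
Σ(R_m − R̄_m)² = 195.0520  ⇒  Var(R_m) = 195.0520 / 5 = 39.0104
β = Cov / Var(R_m) = 73.0668 / 39.0104 = 1.8730

1.873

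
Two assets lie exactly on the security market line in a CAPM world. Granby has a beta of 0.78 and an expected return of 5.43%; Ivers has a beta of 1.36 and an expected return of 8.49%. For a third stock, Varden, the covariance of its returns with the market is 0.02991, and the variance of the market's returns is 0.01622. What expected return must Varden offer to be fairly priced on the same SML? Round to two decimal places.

11.04%

MRP = (8.49% − 5.43%) / (1.36 − 0.78) = 5.2759%
R_f = 5.43% − 0.78 × 5.2759% = 1.3148%
β_Varden = Cov / Var(R_m) = 0.02991 / 0.01622 = 1.8440
E(R_Varden) = R_f + β × MRP = 1.3148% + 1.8440 × 5.2759% = 11.04%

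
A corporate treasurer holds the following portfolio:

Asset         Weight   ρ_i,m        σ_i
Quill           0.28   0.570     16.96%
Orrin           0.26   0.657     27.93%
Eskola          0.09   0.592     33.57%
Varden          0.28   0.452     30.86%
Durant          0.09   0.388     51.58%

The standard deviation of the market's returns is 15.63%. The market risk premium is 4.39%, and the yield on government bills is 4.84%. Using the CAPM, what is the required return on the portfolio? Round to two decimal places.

β_Quill = 0.570 × 16.96% / 15.63% = 0.6185
β_Orrin = 0.657 × 27.93% / 15.63% = 1.1740
β_Eskola = 0.592 × 33.57% / 15.63% = 1.2715
β_Varden = 0.452 × 30.86% / 15.63% = 0.8924
β_Durant = 0.388 × 51.58% / 15.63% = 1.2804
β_P = Σ w_i β_i = 0.28×0.6185 + 0.26×1.1740 + 0.09×1.2715 + 0.28×0.8924 + 0.09×1.2804 = 0.9580
E(R_P) = R_f + β_P × MRP = 4.84% + 0.9580 × 4.39% = 9.05%

9.05%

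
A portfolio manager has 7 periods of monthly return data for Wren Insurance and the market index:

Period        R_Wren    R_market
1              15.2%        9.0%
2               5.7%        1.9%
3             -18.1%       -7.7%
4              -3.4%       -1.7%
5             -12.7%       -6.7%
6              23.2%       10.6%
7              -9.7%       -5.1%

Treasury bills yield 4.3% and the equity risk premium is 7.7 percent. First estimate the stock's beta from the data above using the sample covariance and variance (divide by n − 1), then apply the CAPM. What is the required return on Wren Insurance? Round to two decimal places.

20.01%

Mean R_i = (15.2 + 5.7 − 18.1 − 3.4 − 12.7 + 23.2 − 9.7) / 7 = 0.0286%
Mean R_m = (9.0 + 1.9 − 7.7 − 1.7 − 6.7 + 10.6 − 5.1) / 7 = 0.0429%
Σ(R_i − R̄_i)(R_m − R̄_m) = 673.2514  ⇒  Cov = 673.2514 / 6 = 112.2086
Σ(R_m − R̄_m)² = 330.0371  ⇒  Var(R_m) = 330.0371 / 6 = 55.0062
β = Cov / Var(R_m) = 112.2086 / 55.0062 = 2.0399
E(R) = R_f + β × MRP = 4.3% + 2.0399 × 7.7% = 20.01%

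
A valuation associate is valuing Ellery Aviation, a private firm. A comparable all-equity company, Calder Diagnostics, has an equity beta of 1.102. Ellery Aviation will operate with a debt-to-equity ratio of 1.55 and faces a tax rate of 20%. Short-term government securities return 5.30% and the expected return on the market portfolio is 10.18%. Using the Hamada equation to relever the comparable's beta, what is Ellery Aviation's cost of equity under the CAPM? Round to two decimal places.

17.35%

β_L = β_U × [1 + (1 − t)(D/E)] = 1.102 × [1 + (1 − 0.20) × 1.55]
    = 1.102 × [1 + 0.80 × 1.55] = 1.102 × 2.2400 = 2.4685
MRP = 10.18% − 5.30% = 4.88%
E(R) = R_f + β_L × MRP = 5.30% + 2.4685 × 4.88% = 17.35%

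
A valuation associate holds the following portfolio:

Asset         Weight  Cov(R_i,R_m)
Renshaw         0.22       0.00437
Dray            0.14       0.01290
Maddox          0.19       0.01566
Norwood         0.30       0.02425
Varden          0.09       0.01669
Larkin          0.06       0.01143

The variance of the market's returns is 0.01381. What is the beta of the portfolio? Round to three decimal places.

β_Renshaw = 0.00437 / 0.01381 = 0.3164
β_Dray = 0.01290 / 0.01381 = 0.9341
β_Maddox = 0.01566 / 0.01381 = 1.1340
β_Norwood = 0.02425 / 0.01381 = 1.7560
β_Varden = 0.01669 / 0.01381 = 1.2085
β_Larkin = 0.01143 / 0.01381 = 0.8277
β_P = Σ w_i β_i = 0.22×0.3164 + 0.14×0.9341 + 0.19×1.1340 + 0.30×1.7560 + 0.09×1.2085 + 0.06×0.8277 = 1.1011

1.101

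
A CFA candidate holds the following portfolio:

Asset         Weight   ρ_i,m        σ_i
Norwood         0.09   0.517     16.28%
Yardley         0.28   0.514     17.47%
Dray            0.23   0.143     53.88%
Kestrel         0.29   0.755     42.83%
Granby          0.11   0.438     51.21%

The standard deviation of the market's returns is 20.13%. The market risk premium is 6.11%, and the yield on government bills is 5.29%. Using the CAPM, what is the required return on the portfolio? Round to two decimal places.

β_Norwood = 0.517 × 16.28% / 20.13% = 0.4181
β_Yardley = 0.514 × 17.47% / 20.13% = 0.4461
β_Dray = 0.143 × 53.88% / 20.13% = 0.3828
β_Kestrel = 0.755 × 42.83% / 20.13% = 1.6064
β_Granby = 0.438 × 51.21% / 20.13% = 1.1143
β_P = Σ w_i β_i = 0.09×0.4181 + 0.28×0.4461 + 0.23×0.3828 + 0.29×1.6064 + 0.11×1.1143 = 0.8390
E(R_P) = R_f + β_P × MRP = 5.29% + 0.8390 × 6.11% = 10.42%

10.42%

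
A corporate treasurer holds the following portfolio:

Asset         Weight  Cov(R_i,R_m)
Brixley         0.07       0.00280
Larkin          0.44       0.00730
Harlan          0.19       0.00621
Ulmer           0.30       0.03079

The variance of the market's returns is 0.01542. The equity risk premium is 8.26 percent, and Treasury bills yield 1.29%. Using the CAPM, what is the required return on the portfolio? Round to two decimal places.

8.70%

β_Brixley = 0.00280 / 0.01542 = 0.1816
β_Larkin = 0.00730 / 0.01542 = 0.4734
β_Harlan = 0.00621 / 0.01542 = 0.4027
β_Ulmer = 0.03079 / 0.01542 = 1.9968
β_P = Σ w_i β_i = 0.07×0.1816 + 0.44×0.4734 + 0.19×0.4027 + 0.30×1.9968 = 0.8966
E(R_P) = R_f + β_P × MRP = 1.29% + 0.8966 × 8.26% = 8.70%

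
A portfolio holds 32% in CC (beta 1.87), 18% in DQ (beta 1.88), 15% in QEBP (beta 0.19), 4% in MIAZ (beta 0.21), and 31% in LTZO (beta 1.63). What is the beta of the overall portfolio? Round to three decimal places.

1.479

β_P = Σ w_i β_i = 0.32×1.87 + 0.18×1.88 + 0.15×0.19 + 0.04×0.21 + 0.31×1.63 = 1.4790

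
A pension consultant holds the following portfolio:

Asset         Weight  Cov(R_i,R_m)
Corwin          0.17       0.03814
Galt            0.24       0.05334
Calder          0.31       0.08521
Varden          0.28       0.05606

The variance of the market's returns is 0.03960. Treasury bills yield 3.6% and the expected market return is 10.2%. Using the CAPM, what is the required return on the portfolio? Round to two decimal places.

β_Corwin = 0.03814 / 0.03960 = 0.9631
β_Galt = 0.05334 / 0.03960 = 1.3470
β_Calder = 0.08521 / 0.03960 = 2.1518
β_Varden = 0.05606 / 0.03960 = 1.4157
β_P = Σ w_i β_i = 0.17×0.9631 + 0.24×1.3470 + 0.31×2.1518 + 0.28×1.4157 = 1.5505
MRP = 10.2% − 3.6% = 6.60%
E(R_P) = R_f + β_P × MRP = 3.6% + 1.5505 × 6.6% = 13.83%

13.83%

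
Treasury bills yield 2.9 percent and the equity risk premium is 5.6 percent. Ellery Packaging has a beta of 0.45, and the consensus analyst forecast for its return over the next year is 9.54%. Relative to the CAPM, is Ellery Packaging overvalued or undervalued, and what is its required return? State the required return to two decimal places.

Undervalued; required return 5.42%

Required return = R_f + β·MRP = 2.9% + 0.45 × 5.6% = 5.42%
Forecast 9.54% > required 5.42% → the stock plots above the SML → undervalued.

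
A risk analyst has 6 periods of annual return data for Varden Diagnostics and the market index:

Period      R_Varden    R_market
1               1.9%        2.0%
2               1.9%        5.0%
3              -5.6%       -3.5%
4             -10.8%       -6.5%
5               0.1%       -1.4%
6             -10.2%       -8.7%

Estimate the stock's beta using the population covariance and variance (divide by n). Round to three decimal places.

1.072

Mean R_i = (1.9 + 1.9 − 5.6 − 10.8 + 0.1 − 10.2) / 6 = -3.7833%
Mean R_m = (2.0 + 5.0 − 3.5 − 6.5 − 1.4 − 8.7) / 6 = -2.1833%
Σ(R_i − R̄_i)(R_m − R̄_m) = 142.1383  ⇒  Cov = 142.1383 / 6 = 23.6897
Σ(R_m − R̄_m)² = 132.5483  ⇒  Var(R_m) = 132.5483 / 6 = 22.0914
β = Cov / Var(R_m) = 23.6897 / 22.0914 = 1.0723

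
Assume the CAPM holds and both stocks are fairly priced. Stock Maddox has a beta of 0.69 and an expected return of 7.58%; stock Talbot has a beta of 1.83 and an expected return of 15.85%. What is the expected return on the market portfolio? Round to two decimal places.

Both satisfy E(R) = R_f + β·MRP, so the slope of the SML is
MRP = (15.85% − 7.58%) / (1.83 − 0.69) = 8.27% / 1.14 = 7.2544%
R_f = E(R_Maddox) − β_Maddox·MRP = 7.58% − 0.69 × 7.2544% = 2.5745%
E(R_m) = R_f + MRP = 2.5745% + 7.2544% = 9.83%

9.83%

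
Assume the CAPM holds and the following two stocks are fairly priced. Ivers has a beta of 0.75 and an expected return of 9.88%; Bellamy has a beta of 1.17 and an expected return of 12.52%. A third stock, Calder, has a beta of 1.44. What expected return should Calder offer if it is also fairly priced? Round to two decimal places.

14.22%

MRP (SML slope) = (12.52% − 9.88%) / (1.17 − 0.75) = 2.64% / 0.42 = 6.2857%
R_f (intercept) = 9.88% − 0.75 × 6.2857% = 5.1657%
E(R_Calder) = R_f + β × MRP = 5.1657% + 1.44 × 6.2857% = 14.22%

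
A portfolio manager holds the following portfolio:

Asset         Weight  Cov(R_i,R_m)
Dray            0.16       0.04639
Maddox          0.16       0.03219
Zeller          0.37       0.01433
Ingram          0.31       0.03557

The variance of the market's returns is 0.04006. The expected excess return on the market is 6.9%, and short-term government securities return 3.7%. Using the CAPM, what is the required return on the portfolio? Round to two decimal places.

β_Dray = 0.04639 / 0.04006 = 1.1580
β_Maddox = 0.03219 / 0.04006 = 0.8035
β_Zeller = 0.01433 / 0.04006 = 0.3577
β_Ingram = 0.03557 / 0.04006 = 0.8879
β_P = Σ w_i β_i = 0.16×1.1580 + 0.16×0.8035 + 0.37×0.3577 + 0.31×0.8879 = 0.7214
E(R_P) = R_f + β_P × MRP = 3.7% + 0.7214 × 6.9% = 8.68%

8.68%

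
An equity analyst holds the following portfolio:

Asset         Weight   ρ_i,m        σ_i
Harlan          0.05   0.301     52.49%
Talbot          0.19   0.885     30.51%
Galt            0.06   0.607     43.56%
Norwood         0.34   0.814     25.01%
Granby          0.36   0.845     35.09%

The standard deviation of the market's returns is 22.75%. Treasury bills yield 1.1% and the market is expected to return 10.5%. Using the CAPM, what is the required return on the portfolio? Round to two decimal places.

β_Harlan = 0.301 × 52.49% / 22.75% = 0.6945
β_Talbot = 0.885 × 30.51% / 22.75% = 1.1869
β_Galt = 0.607 × 43.56% / 22.75% = 1.1622
β_Norwood = 0.814 × 25.01% / 22.75% = 0.8949
β_Granby = 0.845 × 35.09% / 22.75% = 1.3033
β_P = Σ w_i β_i = 0.05×0.6945 + 0.19×1.1869 + 0.06×1.1622 + 0.34×0.8949 + 0.36×1.3033 = 1.1034
MRP = 10.5% − 1.1% = 9.40%
E(R_P) = R_f + β_P × MRP = 1.1% + 1.1034 × 9.4% = 11.47%

11.47%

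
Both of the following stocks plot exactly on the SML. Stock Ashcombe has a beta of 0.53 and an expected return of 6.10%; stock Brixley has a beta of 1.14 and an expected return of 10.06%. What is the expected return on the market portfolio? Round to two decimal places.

9.15%

Both satisfy E(R) = R_f + β·MRP, so the slope of the SML is
MRP = (10.06% − 6.10%) / (1.14 − 0.53) = 3.96% / 0.61 = 6.4918%
R_f = E(R_Ashcombe) − β_Ashcombe·MRP = 6.10% − 0.53 × 6.4918% = 2.6593%
E(R_m) = R_f + MRP = 2.6593% + 6.4918% = 9.15%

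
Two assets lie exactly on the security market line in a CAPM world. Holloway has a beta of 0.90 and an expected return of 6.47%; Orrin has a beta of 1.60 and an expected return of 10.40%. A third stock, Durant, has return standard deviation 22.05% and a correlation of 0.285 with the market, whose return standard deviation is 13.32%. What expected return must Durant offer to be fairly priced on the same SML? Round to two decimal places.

4.07%

MRP = (10.40% − 6.47%) / (1.60 − 0.90) = 5.6143%
R_f = 6.47% − 0.90 × 5.6143% = 1.4171%
β_Durant = ρ·σ_i/σ_m = 0.285 × 22.05 / 13.32 = 0.4718
E(R_Durant) = R_f + β × MRP = 1.4171% + 0.4718 × 5.6143% = 4.07%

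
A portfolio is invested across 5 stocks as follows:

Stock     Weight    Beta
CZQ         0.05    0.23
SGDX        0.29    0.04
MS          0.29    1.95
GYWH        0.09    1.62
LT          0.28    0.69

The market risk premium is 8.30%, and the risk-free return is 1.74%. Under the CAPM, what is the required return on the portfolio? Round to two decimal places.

β_P = Σ w_i β_i = 0.05×0.23 + 0.29×0.04 + 0.29×1.95 + 0.09×1.62 + 0.28×0.69 = 0.9276
E(R_P) = R_f + β_P × MRP = 1.74% + 0.9276 × 8.30% = 9.44%

9.44%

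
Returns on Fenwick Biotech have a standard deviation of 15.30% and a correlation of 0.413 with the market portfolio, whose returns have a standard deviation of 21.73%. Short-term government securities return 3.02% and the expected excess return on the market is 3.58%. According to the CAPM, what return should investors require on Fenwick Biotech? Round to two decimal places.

4.06%

β = ρ × σ_i / σ_m = 0.413 × 15.30% / 21.73% = 0.2908
E(R) = 3.02% + 0.2908 × 3.58% = 4.06%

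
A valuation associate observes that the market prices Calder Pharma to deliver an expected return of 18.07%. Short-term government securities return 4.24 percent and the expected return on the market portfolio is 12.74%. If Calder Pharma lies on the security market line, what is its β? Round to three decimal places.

MRP = 12.74% − 4.24% = 8.50%
β = (E(R) − R_f) / MRP = (18.07% − 4.24%) / 8.50% = 13.83% / 8.50% = 1.627

1.627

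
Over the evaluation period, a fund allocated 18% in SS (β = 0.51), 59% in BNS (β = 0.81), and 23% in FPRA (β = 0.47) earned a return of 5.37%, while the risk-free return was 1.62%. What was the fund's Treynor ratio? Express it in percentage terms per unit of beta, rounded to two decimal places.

5.53%

β_P = 0.18×0.51 + 0.59×0.81 + 0.23×0.47 = 0.6778
Treynor = (R_P − R_f) / β_P = (5.37% − 1.62%) / 0.6778 = 3.75% / 0.6778 = 5.53%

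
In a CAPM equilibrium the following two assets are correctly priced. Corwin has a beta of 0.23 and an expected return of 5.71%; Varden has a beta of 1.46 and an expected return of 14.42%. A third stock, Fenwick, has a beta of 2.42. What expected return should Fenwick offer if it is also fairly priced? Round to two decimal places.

MRP (SML slope) = (14.42% − 5.71%) / (1.46 − 0.23) = 8.71% / 1.23 = 7.0813%
R_f (intercept) = 5.71% − 0.23 × 7.0813% = 4.0813%
E(R_Fenwick) = R_f + β × MRP = 4.0813% + 2.42 × 7.0813% = 21.22%

21.22%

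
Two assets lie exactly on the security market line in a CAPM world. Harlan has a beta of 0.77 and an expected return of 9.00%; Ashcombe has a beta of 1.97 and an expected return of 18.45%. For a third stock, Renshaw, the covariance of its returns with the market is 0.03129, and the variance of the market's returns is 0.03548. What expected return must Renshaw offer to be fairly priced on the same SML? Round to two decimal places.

9.88%

MRP = (18.45% − 9.00%) / (1.97 − 0.77) = 7.8750%
R_f = 9.00% − 0.77 × 7.8750% = 2.9363%
β_Renshaw = Cov / Var(R_m) = 0.03129 / 0.03548 = 0.8819
E(R_Renshaw) = R_f + β × MRP = 2.9363% + 0.8819 × 7.8750% = 9.88%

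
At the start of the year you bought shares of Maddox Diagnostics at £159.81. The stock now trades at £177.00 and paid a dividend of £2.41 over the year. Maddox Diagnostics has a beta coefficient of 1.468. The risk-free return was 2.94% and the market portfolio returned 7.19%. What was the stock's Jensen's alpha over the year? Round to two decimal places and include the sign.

Realised HPR = (P1 + D1 − P0) / P0 = (177.00 + 2.41 − 159.81) / 159.81 = 19.60 / 159.81 = 12.2646%
MRP = 7.19% − 2.94% = 4.25%
CAPM required = R_f + β·MRP = 2.94% + 1.468 × 4.25% = 9.17900%
α = realised − required = 12.2646% − 9.17900% = +3.09%

+3.09%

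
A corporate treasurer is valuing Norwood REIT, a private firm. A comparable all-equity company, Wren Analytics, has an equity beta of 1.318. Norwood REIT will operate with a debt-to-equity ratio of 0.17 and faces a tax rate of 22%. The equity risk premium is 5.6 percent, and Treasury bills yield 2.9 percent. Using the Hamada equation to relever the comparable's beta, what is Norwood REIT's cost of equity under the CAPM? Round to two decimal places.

11.26%

β_L = β_U × [1 + (1 − t)(D/E)] = 1.318 × [1 + (1 − 0.22) × 0.17]
    = 1.318 × [1 + 0.78 × 0.17] = 1.318 × 1.1326 = 1.4928
E(R) = R_f + β_L × MRP = 2.9% + 1.4928 × 5.6% = 11.26%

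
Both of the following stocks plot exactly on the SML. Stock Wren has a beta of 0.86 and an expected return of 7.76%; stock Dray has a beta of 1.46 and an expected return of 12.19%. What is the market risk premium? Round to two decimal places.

Both satisfy E(R) = R_f + β·MRP, so the slope of the SML is
MRP = (12.19% − 7.76%) / (1.46 − 0.86) = 4.43% / 0.60 = 7.3833%

7.38%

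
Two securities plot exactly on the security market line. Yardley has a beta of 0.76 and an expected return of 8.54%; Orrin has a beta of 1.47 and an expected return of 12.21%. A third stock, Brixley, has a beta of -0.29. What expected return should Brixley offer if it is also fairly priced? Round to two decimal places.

3.11%

MRP (SML slope) = (12.21% − 8.54%) / (1.47 − 0.76) = 3.67% / 0.71 = 5.1690%
R_f (intercept) = 8.54% − 0.76 × 5.1690% = 4.6116%
E(R_Brixley) = R_f + β × MRP = 4.6116% + -0.29 × 5.1690% = 3.11%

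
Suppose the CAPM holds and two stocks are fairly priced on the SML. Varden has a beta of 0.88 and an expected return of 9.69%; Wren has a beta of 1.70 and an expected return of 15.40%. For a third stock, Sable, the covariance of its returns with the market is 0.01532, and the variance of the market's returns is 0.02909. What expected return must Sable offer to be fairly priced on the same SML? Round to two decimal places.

7.23%

MRP = (15.40% − 9.69%) / (1.70 − 0.88) = 6.9634%
R_f = 9.69% − 0.88 × 6.9634% = 3.5622%
β_Sable = Cov / Var(R_m) = 0.01532 / 0.02909 = 0.5266
E(R_Sable) = R_f + β × MRP = 3.5622% + 0.5266 × 6.9634% = 7.23%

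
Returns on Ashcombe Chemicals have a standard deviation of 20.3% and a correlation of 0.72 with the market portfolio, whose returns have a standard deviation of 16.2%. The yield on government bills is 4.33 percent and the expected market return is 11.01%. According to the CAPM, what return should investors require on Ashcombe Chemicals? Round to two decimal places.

β = ρ × σ_i / σ_m = 0.72 × 20.3% / 16.2% = 0.9022
MRP = 11.01% − 4.33% = 6.68%
E(R) = 4.33% + 0.9022 × 6.68% = 10.36%

10.36%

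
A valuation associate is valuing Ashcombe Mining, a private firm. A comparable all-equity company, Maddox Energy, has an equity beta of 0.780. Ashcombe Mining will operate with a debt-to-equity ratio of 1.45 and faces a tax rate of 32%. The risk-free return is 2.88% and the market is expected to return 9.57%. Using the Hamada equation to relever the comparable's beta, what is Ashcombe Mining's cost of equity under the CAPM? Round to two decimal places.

β_L = β_U × [1 + (1 − t)(D/E)] = 0.780 × [1 + (1 − 0.32) × 1.45]
    = 0.780 × [1 + 0.68 × 1.45] = 0.780 × 1.9860 = 1.5491
MRP = 9.57% − 2.88% = 6.69%
E(R) = R_f + β_L × MRP = 2.88% + 1.5491 × 6.69% = 13.24%

13.24%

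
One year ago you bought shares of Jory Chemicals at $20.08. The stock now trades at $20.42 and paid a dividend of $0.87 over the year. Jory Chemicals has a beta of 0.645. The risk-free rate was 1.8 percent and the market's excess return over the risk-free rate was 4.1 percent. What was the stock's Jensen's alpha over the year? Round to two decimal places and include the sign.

+1.58%

Realised HPR = (P1 + D1 − P0) / P0 = (20.42 + 0.87 − 20.08) / 20.08 = 1.21 / 20.08 = 6.0259%
CAPM required = R_f + β·MRP = 1.8% + 0.645 × 4.1% = 4.4445%
α = realised − required = 6.0259% − 4.4445% = +1.58%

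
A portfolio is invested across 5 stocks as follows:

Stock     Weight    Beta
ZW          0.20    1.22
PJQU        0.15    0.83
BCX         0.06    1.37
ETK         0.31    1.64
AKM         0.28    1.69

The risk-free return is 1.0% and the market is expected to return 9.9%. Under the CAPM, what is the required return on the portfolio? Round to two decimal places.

β_P = Σ w_i β_i = 0.20×1.22 + 0.15×0.83 + 0.06×1.37 + 0.31×1.64 + 0.28×1.69 = 1.4323
MRP = 9.9% − 1.0% = 8.90%
E(R_P) = R_f + β_P × MRP = 1.0% + 1.4323 × 8.9% = 13.75%

13.75%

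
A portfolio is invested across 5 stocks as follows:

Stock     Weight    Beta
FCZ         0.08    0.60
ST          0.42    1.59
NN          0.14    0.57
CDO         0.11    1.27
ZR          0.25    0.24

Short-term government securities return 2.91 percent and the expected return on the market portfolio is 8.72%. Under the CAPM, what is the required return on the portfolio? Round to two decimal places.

8.69%

β_P = Σ w_i β_i = 0.08×0.60 + 0.42×1.59 + 0.14×0.57 + 0.11×1.27 + 0.25×0.24 = 0.9953
MRP = 8.72% − 2.91% = 5.81%
E(R_P) = R_f + β_P × MRP = 2.91% + 0.9953 × 5.81% = 8.69%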